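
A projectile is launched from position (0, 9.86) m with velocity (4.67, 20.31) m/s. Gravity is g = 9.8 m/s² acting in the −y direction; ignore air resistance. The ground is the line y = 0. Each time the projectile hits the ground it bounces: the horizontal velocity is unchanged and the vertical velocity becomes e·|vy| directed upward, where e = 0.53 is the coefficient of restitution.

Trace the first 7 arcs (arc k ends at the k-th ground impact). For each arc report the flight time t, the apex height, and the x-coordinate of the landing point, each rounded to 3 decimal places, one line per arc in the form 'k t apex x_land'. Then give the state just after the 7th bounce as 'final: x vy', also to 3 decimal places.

1 4.584 30.906 21.407
2 2.662 8.681 33.839
3 1.411 2.439 40.428
4 0.748 0.685 43.920
5 0.396 0.192 45.771
6 0.210 0.054 46.752
7 0.111 0.015 47.272
final: 47.272 0.289

Arc 1: start y=9.860, vy=20.310 → t=4.584, apex=30.906, x_land=21.407, impact vy=-24.612
  bounce: vy ← 0.53·24.612 = 13.044
Arc 2: start y=0.000, vy=13.044 → t=2.662, apex=8.681, x_land=33.839, impact vy=-13.044
  bounce: vy ← 0.53·13.044 = 6.914
Arc 3: start y=0.000, vy=6.914 → t=1.411, apex=2.439, x_land=40.428, impact vy=-6.914
  bounce: vy ← 0.53·6.914 = 3.664
Arc 4: start y=0.000, vy=3.664 → t=0.748, apex=0.685, x_land=43.920, impact vy=-3.664
  bounce: vy ← 0.53·3.664 = 1.942
Arc 5: start y=0.000, vy=1.942 → t=0.396, apex=0.192, x_land=45.771, impact vy=-1.942
  bounce: vy ← 0.53·1.942 = 1.029
Arc 6: start y=0.000, vy=1.029 → t=0.210, apex=0.054, x_land=46.752, impact vy=-1.029
  bounce: vy ← 0.53·1.029 = 0.546
Arc 7: start y=0.000, vy=0.546 → t=0.111, apex=0.015, x_land=47.272, impact vy=-0.546
  bounce: vy ← 0.53·0.546 = 0.289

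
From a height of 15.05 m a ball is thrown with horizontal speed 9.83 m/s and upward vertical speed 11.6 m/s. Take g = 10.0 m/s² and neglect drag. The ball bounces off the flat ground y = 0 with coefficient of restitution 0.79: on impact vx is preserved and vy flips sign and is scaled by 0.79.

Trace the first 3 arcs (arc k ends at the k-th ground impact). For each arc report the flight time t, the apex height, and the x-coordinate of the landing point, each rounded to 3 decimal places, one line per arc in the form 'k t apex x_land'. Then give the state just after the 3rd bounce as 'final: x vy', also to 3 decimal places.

Arc 1: start y=15.050, vy=11.600 → t=3.247, apex=21.778, x_land=31.918, impact vy=-20.870
  bounce: vy ← 0.79·20.870 = 16.487
Arc 2: start y=0.000, vy=16.487 → t=3.297, apex=13.592, x_land=64.332, impact vy=-16.487
  bounce: vy ← 0.79·16.487 = 13.025
Arc 3: start y=0.000, vy=13.025 → t=2.605, apex=8.483, x_land=89.939, impact vy=-13.025
  bounce: vy ← 0.79·13.025 = 10.290

1 3.247 21.778 31.918
2 3.297 13.592 64.332
3 2.605 8.483 89.939
final: 89.939 10.290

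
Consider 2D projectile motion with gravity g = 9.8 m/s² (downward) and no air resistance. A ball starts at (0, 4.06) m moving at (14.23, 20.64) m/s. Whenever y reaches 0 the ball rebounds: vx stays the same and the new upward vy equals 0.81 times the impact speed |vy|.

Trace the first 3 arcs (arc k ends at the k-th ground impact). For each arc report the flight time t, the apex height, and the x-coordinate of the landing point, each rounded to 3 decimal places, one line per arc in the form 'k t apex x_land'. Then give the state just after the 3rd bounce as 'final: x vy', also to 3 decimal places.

Arc 1: start y=4.060, vy=20.640 → t=4.401, apex=25.795, x_land=62.620, impact vy=-22.485
  bounce: vy ← 0.81·22.485 = 18.213
Arc 2: start y=0.000, vy=18.213 → t=3.717, apex=16.924, x_land=115.512, impact vy=-18.213
  bounce: vy ← 0.81·18.213 = 14.753
Arc 3: start y=0.000, vy=14.753 → t=3.011, apex=11.104, x_land=158.354, impact vy=-14.753
  bounce: vy ← 0.81·14.753 = 11.950

1 4.401 25.795 62.620
2 3.717 16.924 115.512
3 3.011 11.104 158.354
final: 158.354 11.950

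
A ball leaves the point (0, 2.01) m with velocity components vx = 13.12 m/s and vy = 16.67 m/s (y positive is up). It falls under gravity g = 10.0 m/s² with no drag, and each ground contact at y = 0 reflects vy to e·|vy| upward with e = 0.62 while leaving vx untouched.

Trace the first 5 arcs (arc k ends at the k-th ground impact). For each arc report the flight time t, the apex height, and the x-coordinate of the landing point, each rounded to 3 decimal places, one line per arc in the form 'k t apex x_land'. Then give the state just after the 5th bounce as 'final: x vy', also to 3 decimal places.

Arc 1: start y=2.010, vy=16.670 → t=3.451, apex=15.904, x_land=45.271, impact vy=-17.835
  bounce: vy ← 0.62·17.835 = 11.058
Arc 2: start y=0.000, vy=11.058 → t=2.212, apex=6.114, x_land=74.286, impact vy=-11.058
  bounce: vy ← 0.62·11.058 = 6.856
Arc 3: start y=0.000, vy=6.856 → t=1.371, apex=2.350, x_land=92.276, impact vy=-6.856
  bounce: vy ← 0.62·6.856 = 4.251
Arc 4: start y=0.000, vy=4.251 → t=0.850, apex=0.903, x_land=103.429, impact vy=-4.251
  bounce: vy ← 0.62·4.251 = 2.635
Arc 5: start y=0.000, vy=2.635 → t=0.527, apex=0.347, x_land=110.344, impact vy=-2.635
  bounce: vy ← 0.62·2.635 = 1.634

1 3.451 15.904 45.271
2 2.212 6.114 74.286
3 1.371 2.350 92.276
4 0.850 0.903 103.429
5 0.527 0.347 110.344
final: 110.344 1.634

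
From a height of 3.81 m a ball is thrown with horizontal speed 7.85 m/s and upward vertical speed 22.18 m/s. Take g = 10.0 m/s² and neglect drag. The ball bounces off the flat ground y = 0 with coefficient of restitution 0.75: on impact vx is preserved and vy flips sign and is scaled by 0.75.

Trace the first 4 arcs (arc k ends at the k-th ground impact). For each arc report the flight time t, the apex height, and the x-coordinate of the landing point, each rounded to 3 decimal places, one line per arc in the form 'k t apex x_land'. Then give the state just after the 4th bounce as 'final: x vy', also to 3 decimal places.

1 4.602 28.408 36.123
2 3.575 15.979 64.189
3 2.682 8.988 85.239
4 2.011 5.056 101.027
final: 101.027 7.542

Arc 1: start y=3.810, vy=22.180 → t=4.602, apex=28.408, x_land=36.123, impact vy=-23.836
  bounce: vy ← 0.75·23.836 = 17.877
Arc 2: start y=0.000, vy=17.877 → t=3.575, apex=15.979, x_land=64.189, impact vy=-17.877
  bounce: vy ← 0.75·17.877 = 13.408
Arc 3: start y=0.000, vy=13.408 → t=2.682, apex=8.988, x_land=85.239, impact vy=-13.408
  bounce: vy ← 0.75·13.408 = 10.056
Arc 4: start y=0.000, vy=10.056 → t=2.011, apex=5.056, x_land=101.027, impact vy=-10.056
  bounce: vy ← 0.75·10.056 = 7.542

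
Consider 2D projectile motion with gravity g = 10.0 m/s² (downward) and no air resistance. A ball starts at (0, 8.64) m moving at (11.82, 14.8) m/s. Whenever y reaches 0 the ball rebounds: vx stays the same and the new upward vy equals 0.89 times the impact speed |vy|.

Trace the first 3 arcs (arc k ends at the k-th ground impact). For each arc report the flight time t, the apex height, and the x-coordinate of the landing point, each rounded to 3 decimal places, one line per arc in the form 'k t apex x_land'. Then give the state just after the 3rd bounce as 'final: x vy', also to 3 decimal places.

1 3.459 19.592 40.891
2 3.524 15.519 82.539
3 3.136 12.292 119.606
final: 119.606 13.955

Arc 1: start y=8.640, vy=14.800 → t=3.459, apex=19.592, x_land=40.891, impact vy=-19.795
  bounce: vy ← 0.89·19.795 = 17.618
Arc 2: start y=0.000, vy=17.618 → t=3.524, apex=15.519, x_land=82.539, impact vy=-17.618
  bounce: vy ← 0.89·17.618 = 15.680
Arc 3: start y=0.000, vy=15.680 → t=3.136, apex=12.292, x_land=119.606, impact vy=-15.680
  bounce: vy ← 0.89·15.680 = 13.955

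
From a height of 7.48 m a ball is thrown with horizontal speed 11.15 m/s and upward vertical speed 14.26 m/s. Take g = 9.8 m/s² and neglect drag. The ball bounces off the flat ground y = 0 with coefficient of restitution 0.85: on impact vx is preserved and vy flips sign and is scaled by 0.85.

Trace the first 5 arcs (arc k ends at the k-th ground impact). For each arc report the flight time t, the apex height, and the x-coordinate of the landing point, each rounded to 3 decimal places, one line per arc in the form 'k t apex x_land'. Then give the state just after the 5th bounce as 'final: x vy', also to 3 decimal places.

Arc 1: start y=7.480, vy=14.260 → t=3.364, apex=17.855, x_land=37.508, impact vy=-18.707
  bounce: vy ← 0.85·18.707 = 15.901
Arc 2: start y=0.000, vy=15.901 → t=3.245, apex=12.900, x_land=73.691, impact vy=-15.901
  bounce: vy ← 0.85·15.901 = 13.516
Arc 3: start y=0.000, vy=13.516 → t=2.758, apex=9.320, x_land=104.447, impact vy=-13.516
  bounce: vy ← 0.85·13.516 = 11.488
Arc 4: start y=0.000, vy=11.488 → t=2.345, apex=6.734, x_land=130.589, impact vy=-11.488
  bounce: vy ← 0.85·11.488 = 9.765
Arc 5: start y=0.000, vy=9.765 → t=1.993, apex=4.865, x_land=152.810, impact vy=-9.765
  bounce: vy ← 0.85·9.765 = 8.300

1 3.364 17.855 37.508
2 3.245 12.900 73.691
3 2.758 9.320 104.447
4 2.345 6.734 130.589
5 1.993 4.865 152.810
final: 152.810 8.300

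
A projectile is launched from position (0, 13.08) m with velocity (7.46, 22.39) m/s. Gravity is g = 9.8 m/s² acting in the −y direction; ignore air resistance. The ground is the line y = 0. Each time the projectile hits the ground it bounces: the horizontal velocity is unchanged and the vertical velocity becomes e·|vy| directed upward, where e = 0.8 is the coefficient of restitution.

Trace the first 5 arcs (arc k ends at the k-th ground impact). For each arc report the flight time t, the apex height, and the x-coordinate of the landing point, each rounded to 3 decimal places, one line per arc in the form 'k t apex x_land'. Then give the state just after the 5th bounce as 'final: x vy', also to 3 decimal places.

Arc 1: start y=13.080, vy=22.390 → t=5.093, apex=38.657, x_land=37.997, impact vy=-27.526
  bounce: vy ← 0.8·27.526 = 22.021
Arc 2: start y=0.000, vy=22.021 → t=4.494, apex=24.741, x_land=71.523, impact vy=-22.021
  bounce: vy ← 0.8·22.021 = 17.617
Arc 3: start y=0.000, vy=17.617 → t=3.595, apex=15.834, x_land=98.343, impact vy=-17.617
  bounce: vy ← 0.8·17.617 = 14.093
Arc 4: start y=0.000, vy=14.093 → t=2.876, apex=10.134, x_land=119.800, impact vy=-14.093
  bounce: vy ← 0.8·14.093 = 11.275
Arc 5: start y=0.000, vy=11.275 → t=2.301, apex=6.486, x_land=136.965, impact vy=-11.275
  bounce: vy ← 0.8·11.275 = 9.020

1 5.093 38.657 37.997
2 4.494 24.741 71.523
3 3.595 15.834 98.343
4 2.876 10.134 119.800
5 2.301 6.486 136.965
final: 136.965 9.020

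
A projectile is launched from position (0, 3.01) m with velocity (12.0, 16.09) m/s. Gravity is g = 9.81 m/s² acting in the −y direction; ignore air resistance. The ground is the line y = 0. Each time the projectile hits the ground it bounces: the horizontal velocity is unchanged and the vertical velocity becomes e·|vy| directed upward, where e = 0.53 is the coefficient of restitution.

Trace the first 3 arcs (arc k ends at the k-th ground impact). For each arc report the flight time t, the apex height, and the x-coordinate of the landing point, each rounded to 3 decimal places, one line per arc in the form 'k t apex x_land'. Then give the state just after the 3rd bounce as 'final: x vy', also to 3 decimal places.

Arc 1: start y=3.010, vy=16.090 → t=3.458, apex=16.205, x_land=41.494, impact vy=-17.831
  bounce: vy ← 0.53·17.831 = 9.450
Arc 2: start y=0.000, vy=9.450 → t=1.927, apex=4.552, x_land=64.614, impact vy=-9.450
  bounce: vy ← 0.53·9.450 = 5.009
Arc 3: start y=0.000, vy=5.009 → t=1.021, apex=1.279, x_land=76.868, impact vy=-5.009
  bounce: vy ← 0.53·5.009 = 2.655

1 3.458 16.205 41.494
2 1.927 4.552 64.614
3 1.021 1.279 76.868
final: 76.868 2.655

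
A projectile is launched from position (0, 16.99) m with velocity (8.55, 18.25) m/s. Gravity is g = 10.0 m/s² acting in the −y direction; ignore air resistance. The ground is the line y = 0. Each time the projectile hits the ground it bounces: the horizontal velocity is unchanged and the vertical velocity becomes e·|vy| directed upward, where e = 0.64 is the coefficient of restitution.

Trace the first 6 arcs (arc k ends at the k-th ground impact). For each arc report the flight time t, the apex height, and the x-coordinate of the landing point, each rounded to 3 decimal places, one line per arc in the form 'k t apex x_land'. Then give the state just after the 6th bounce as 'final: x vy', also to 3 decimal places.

1 4.419 33.643 37.782
2 3.320 13.780 66.170
3 2.125 5.644 84.339
4 1.360 2.312 95.967
5 0.870 0.947 103.409
6 0.557 0.388 108.171
final: 108.171 1.783

Arc 1: start y=16.990, vy=18.250 → t=4.419, apex=33.643, x_land=37.782, impact vy=-25.940
  bounce: vy ← 0.64·25.940 = 16.601
Arc 2: start y=0.000, vy=16.601 → t=3.320, apex=13.780, x_land=66.170, impact vy=-16.601
  bounce: vy ← 0.64·16.601 = 10.625
Arc 3: start y=0.000, vy=10.625 → t=2.125, apex=5.644, x_land=84.339, impact vy=-10.625
  bounce: vy ← 0.64·10.625 = 6.800
Arc 4: start y=0.000, vy=6.800 → t=1.360, apex=2.312, x_land=95.967, impact vy=-6.800
  bounce: vy ← 0.64·6.800 = 4.352
Arc 5: start y=0.000, vy=4.352 → t=0.870, apex=0.947, x_land=103.409, impact vy=-4.352
  bounce: vy ← 0.64·4.352 = 2.785
Arc 6: start y=0.000, vy=2.785 → t=0.557, apex=0.388, x_land=108.171, impact vy=-2.785
  bounce: vy ← 0.64·2.785 = 1.783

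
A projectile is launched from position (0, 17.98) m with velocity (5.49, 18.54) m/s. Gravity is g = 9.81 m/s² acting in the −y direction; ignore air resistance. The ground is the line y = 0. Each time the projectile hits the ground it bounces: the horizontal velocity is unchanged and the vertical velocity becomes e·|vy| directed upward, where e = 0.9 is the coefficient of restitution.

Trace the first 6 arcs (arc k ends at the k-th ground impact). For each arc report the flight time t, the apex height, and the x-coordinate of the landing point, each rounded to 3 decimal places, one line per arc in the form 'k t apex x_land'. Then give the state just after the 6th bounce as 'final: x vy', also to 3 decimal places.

Arc 1: start y=17.980, vy=18.540 → t=4.580, apex=35.499, x_land=25.145, impact vy=-26.391
  bounce: vy ← 0.9·26.391 = 23.752
Arc 2: start y=0.000, vy=23.752 → t=4.842, apex=28.755, x_land=51.730, impact vy=-23.752
  bounce: vy ← 0.9·23.752 = 21.377
Arc 3: start y=0.000, vy=21.377 → t=4.358, apex=23.291, x_land=75.656, impact vy=-21.377
  bounce: vy ← 0.9·21.377 = 19.239
Arc 4: start y=0.000, vy=19.239 → t=3.922, apex=18.866, x_land=97.190, impact vy=-19.239
  bounce: vy ← 0.9·19.239 = 17.315
Arc 5: start y=0.000, vy=17.315 → t=3.530, apex=15.281, x_land=116.571, impact vy=-17.315
  bounce: vy ← 0.9·17.315 = 15.584
Arc 6: start y=0.000, vy=15.584 → t=3.177, apex=12.378, x_land=134.013, impact vy=-15.584
  bounce: vy ← 0.9·15.584 = 14.025

1 4.580 35.499 25.145
2 4.842 28.755 51.730
3 4.358 23.291 75.656
4 3.922 18.866 97.190
5 3.530 15.281 116.571
6 3.177 12.378 134.013
final: 134.013 14.025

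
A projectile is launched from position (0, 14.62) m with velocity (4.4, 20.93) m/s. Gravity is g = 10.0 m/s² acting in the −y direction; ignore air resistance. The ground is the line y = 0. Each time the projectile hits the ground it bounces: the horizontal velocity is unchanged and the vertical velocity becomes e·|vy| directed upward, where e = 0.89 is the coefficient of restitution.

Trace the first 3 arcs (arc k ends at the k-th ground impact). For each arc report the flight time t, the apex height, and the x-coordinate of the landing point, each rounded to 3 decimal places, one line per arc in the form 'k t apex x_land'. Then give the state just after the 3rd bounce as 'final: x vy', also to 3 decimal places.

Arc 1: start y=14.620, vy=20.930 → t=4.796, apex=36.523, x_land=21.101, impact vy=-27.027
  bounce: vy ← 0.89·27.027 = 24.054
Arc 2: start y=0.000, vy=24.054 → t=4.811, apex=28.930, x_land=42.269, impact vy=-24.054
  bounce: vy ← 0.89·24.054 = 21.408
Arc 3: start y=0.000, vy=21.408 → t=4.282, apex=22.916, x_land=61.108, impact vy=-21.408
  bounce: vy ← 0.89·21.408 = 19.053

1 4.796 36.523 21.101
2 4.811 28.930 42.269
3 4.282 22.916 61.108
final: 61.108 19.053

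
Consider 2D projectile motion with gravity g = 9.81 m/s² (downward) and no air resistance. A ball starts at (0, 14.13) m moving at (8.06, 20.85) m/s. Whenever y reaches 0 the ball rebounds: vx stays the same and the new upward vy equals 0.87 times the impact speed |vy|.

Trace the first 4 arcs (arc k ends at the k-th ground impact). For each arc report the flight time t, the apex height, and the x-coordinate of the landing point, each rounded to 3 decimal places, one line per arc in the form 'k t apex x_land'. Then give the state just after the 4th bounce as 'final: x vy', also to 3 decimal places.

Arc 1: start y=14.130, vy=20.850 → t=4.845, apex=36.287, x_land=39.053, impact vy=-26.682
  bounce: vy ← 0.87·26.682 = 23.214
Arc 2: start y=0.000, vy=23.214 → t=4.733, apex=27.466, x_land=77.198, impact vy=-23.214
  bounce: vy ← 0.87·23.214 = 20.196
Arc 3: start y=0.000, vy=20.196 → t=4.117, apex=20.789, x_land=110.385, impact vy=-20.196
  bounce: vy ← 0.87·20.196 = 17.570
Arc 4: start y=0.000, vy=17.570 → t=3.582, apex=15.735, x_land=139.257, impact vy=-17.570
  bounce: vy ← 0.87·17.570 = 15.286

1 4.845 36.287 39.053
2 4.733 27.466 77.198
3 4.117 20.789 110.385
4 3.582 15.735 139.257
final: 139.257 15.286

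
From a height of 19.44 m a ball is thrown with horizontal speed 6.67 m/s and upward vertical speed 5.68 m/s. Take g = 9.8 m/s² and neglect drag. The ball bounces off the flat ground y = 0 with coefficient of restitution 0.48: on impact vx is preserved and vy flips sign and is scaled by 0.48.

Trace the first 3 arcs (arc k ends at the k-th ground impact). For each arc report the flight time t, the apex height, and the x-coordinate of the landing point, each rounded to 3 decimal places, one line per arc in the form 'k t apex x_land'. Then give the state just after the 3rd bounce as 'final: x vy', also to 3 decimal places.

1 2.654 21.086 17.702
2 1.991 4.858 30.985
3 0.956 1.119 37.361
final: 37.361 2.248

Arc 1: start y=19.440, vy=5.680 → t=2.654, apex=21.086, x_land=17.702, impact vy=-20.329
  bounce: vy ← 0.48·20.329 = 9.758
Arc 2: start y=0.000, vy=9.758 → t=1.991, apex=4.858, x_land=30.985, impact vy=-9.758
  bounce: vy ← 0.48·9.758 = 4.684
Arc 3: start y=0.000, vy=4.684 → t=0.956, apex=1.119, x_land=37.361, impact vy=-4.684
  bounce: vy ← 0.48·4.684 = 2.248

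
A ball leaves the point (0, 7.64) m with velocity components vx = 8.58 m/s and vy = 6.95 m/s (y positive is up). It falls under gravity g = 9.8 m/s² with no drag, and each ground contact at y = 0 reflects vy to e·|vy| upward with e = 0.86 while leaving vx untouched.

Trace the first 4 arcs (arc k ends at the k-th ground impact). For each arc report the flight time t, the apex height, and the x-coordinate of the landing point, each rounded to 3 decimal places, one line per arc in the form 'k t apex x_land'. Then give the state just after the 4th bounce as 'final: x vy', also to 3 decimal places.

1 2.145 10.104 18.406
2 2.470 7.473 39.598
3 2.124 5.527 57.823
4 1.827 4.088 73.497
final: 73.497 7.698

Arc 1: start y=7.640, vy=6.950 → t=2.145, apex=10.104, x_land=18.406, impact vy=-14.073
  bounce: vy ← 0.86·14.073 = 12.103
Arc 2: start y=0.000, vy=12.103 → t=2.470, apex=7.473, x_land=39.598, impact vy=-12.103
  bounce: vy ← 0.86·12.103 = 10.408
Arc 3: start y=0.000, vy=10.408 → t=2.124, apex=5.527, x_land=57.823, impact vy=-10.408
  bounce: vy ← 0.86·10.408 = 8.951
Arc 4: start y=0.000, vy=8.951 → t=1.827, apex=4.088, x_land=73.497, impact vy=-8.951
  bounce: vy ← 0.86·8.951 = 7.698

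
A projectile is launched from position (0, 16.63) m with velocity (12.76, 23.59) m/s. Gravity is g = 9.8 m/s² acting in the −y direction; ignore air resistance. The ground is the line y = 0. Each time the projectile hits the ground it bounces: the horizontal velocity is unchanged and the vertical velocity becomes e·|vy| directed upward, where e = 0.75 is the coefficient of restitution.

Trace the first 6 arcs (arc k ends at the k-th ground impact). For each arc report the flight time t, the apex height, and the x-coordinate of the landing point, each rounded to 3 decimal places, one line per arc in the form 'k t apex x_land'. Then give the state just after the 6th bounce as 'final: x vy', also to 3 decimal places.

Arc 1: start y=16.630, vy=23.590 → t=5.438, apex=45.022, x_land=69.393, impact vy=-29.706
  bounce: vy ← 0.75·29.706 = 22.279
Arc 2: start y=0.000, vy=22.279 → t=4.547, apex=25.325, x_land=127.411, impact vy=-22.279
  bounce: vy ← 0.75·22.279 = 16.710
Arc 3: start y=0.000, vy=16.710 → t=3.410, apex=14.245, x_land=170.924, impact vy=-16.710
  bounce: vy ← 0.75·16.710 = 12.532
Arc 4: start y=0.000, vy=12.532 → t=2.558, apex=8.013, x_land=203.558, impact vy=-12.532
  bounce: vy ← 0.75·12.532 = 9.399
Arc 5: start y=0.000, vy=9.399 → t=1.918, apex=4.507, x_land=228.034, impact vy=-9.399
  bounce: vy ← 0.75·9.399 = 7.049
Arc 6: start y=0.000, vy=7.049 → t=1.439, apex=2.535, x_land=246.391, impact vy=-7.049
  bounce: vy ← 0.75·7.049 = 5.287

1 5.438 45.022 69.393
2 4.547 25.325 127.411
3 3.410 14.245 170.924
4 2.558 8.013 203.558
5 1.918 4.507 228.034
6 1.439 2.535 246.391
final: 246.391 5.287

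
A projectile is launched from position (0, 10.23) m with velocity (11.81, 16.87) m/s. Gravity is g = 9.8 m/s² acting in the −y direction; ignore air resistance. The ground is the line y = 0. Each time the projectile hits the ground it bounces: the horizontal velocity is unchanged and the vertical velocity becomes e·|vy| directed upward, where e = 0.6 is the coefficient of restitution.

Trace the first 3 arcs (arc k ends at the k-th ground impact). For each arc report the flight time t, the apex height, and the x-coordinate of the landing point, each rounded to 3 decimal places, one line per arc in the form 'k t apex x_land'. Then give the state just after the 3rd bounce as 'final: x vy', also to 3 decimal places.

1 3.969 24.750 46.873
2 2.697 8.910 78.724
3 1.618 3.208 97.834
final: 97.834 4.757

Arc 1: start y=10.230, vy=16.870 → t=3.969, apex=24.750, x_land=46.873, impact vy=-22.025
  bounce: vy ← 0.6·22.025 = 13.215
Arc 2: start y=0.000, vy=13.215 → t=2.697, apex=8.910, x_land=78.724, impact vy=-13.215
  bounce: vy ← 0.6·13.215 = 7.929
Arc 3: start y=0.000, vy=7.929 → t=1.618, apex=3.208, x_land=97.834, impact vy=-7.929
  bounce: vy ← 0.6·7.929 = 4.757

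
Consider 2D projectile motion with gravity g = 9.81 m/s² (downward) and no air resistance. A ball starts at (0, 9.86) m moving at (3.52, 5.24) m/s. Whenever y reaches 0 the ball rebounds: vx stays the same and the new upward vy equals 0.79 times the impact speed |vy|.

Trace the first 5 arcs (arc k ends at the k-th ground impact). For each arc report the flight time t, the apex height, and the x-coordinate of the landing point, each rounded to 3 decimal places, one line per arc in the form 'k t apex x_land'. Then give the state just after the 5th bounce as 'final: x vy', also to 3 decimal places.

1 2.049 11.259 7.213
2 2.394 7.027 15.640
3 1.891 4.386 22.296
4 1.494 2.737 27.555
5 1.180 1.708 31.710
final: 31.710 4.573

Arc 1: start y=9.860, vy=5.240 → t=2.049, apex=11.259, x_land=7.213, impact vy=-14.863
  bounce: vy ← 0.79·14.863 = 11.742
Arc 2: start y=0.000, vy=11.742 → t=2.394, apex=7.027, x_land=15.640, impact vy=-11.742
  bounce: vy ← 0.79·11.742 = 9.276
Arc 3: start y=0.000, vy=9.276 → t=1.891, apex=4.386, x_land=22.296, impact vy=-9.276
  bounce: vy ← 0.79·9.276 = 7.328
Arc 4: start y=0.000, vy=7.328 → t=1.494, apex=2.737, x_land=27.555, impact vy=-7.328
  bounce: vy ← 0.79·7.328 = 5.789
Arc 5: start y=0.000, vy=5.789 → t=1.180, apex=1.708, x_land=31.710, impact vy=-5.789
  bounce: vy ← 0.79·5.789 = 4.573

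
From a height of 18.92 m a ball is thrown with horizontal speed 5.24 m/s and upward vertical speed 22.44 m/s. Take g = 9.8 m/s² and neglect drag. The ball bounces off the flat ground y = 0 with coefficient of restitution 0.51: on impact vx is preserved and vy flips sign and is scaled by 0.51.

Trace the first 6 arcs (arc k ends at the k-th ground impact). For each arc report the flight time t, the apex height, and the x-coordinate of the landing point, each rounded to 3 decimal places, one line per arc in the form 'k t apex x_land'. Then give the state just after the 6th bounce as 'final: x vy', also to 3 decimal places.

1 5.307 44.612 27.809
2 3.078 11.603 43.937
3 1.570 3.018 52.161
4 0.801 0.785 56.356
5 0.408 0.204 58.495
6 0.208 0.053 59.586
final: 59.586 0.520

Arc 1: start y=18.920, vy=22.440 → t=5.307, apex=44.612, x_land=27.809, impact vy=-29.570
  bounce: vy ← 0.51·29.570 = 15.081
Arc 2: start y=0.000, vy=15.081 → t=3.078, apex=11.603, x_land=43.937, impact vy=-15.081
  bounce: vy ← 0.51·15.081 = 7.691
Arc 3: start y=0.000, vy=7.691 → t=1.570, apex=3.018, x_land=52.161, impact vy=-7.691
  bounce: vy ← 0.51·7.691 = 3.922
Arc 4: start y=0.000, vy=3.922 → t=0.801, apex=0.785, x_land=56.356, impact vy=-3.922
  bounce: vy ← 0.51·3.922 = 2.000
Arc 5: start y=0.000, vy=2.000 → t=0.408, apex=0.204, x_land=58.495, impact vy=-2.000
  bounce: vy ← 0.51·2.000 = 1.020
Arc 6: start y=0.000, vy=1.020 → t=0.208, apex=0.053, x_land=59.586, impact vy=-1.020
  bounce: vy ← 0.51·1.020 = 0.520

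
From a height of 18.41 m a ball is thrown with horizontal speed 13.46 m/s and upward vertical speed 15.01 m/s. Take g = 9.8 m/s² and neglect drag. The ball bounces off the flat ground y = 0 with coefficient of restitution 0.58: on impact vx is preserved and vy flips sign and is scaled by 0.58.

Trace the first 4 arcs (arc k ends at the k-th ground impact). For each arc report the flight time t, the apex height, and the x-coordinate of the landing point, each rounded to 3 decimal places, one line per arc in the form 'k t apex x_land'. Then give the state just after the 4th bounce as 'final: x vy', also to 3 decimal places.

Arc 1: start y=18.410, vy=15.010 → t=4.002, apex=29.905, x_land=53.868, impact vy=-24.210
  bounce: vy ← 0.58·24.210 = 14.042
Arc 2: start y=0.000, vy=14.042 → t=2.866, apex=10.060, x_land=92.440, impact vy=-14.042
  bounce: vy ← 0.58·14.042 = 8.144
Arc 3: start y=0.000, vy=8.144 → t=1.662, apex=3.384, x_land=114.812, impact vy=-8.144
  bounce: vy ← 0.58·8.144 = 4.724
Arc 4: start y=0.000, vy=4.724 → t=0.964, apex=1.138, x_land=127.788, impact vy=-4.724
  bounce: vy ← 0.58·4.724 = 2.740

1 4.002 29.905 53.868
2 2.866 10.060 92.440
3 1.662 3.384 114.812
4 0.964 1.138 127.788
final: 127.788 2.740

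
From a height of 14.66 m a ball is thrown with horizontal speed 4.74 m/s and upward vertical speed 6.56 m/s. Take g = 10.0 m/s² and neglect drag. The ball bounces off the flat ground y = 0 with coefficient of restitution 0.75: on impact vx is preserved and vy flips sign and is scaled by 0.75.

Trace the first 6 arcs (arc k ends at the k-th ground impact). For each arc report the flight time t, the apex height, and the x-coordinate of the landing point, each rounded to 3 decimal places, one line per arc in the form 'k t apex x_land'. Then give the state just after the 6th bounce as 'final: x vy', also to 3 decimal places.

1 2.490 16.812 11.801
2 2.751 9.457 24.838
3 2.063 5.319 34.616
4 1.547 2.992 41.950
5 1.160 1.683 47.450
6 0.870 0.947 51.575
final: 51.575 3.264

Arc 1: start y=14.660, vy=6.560 → t=2.490, apex=16.812, x_land=11.801, impact vy=-18.337
  bounce: vy ← 0.75·18.337 = 13.753
Arc 2: start y=0.000, vy=13.753 → t=2.751, apex=9.457, x_land=24.838, impact vy=-13.753
  bounce: vy ← 0.75·13.753 = 10.314
Arc 3: start y=0.000, vy=10.314 → t=2.063, apex=5.319, x_land=34.616, impact vy=-10.314
  bounce: vy ← 0.75·10.314 = 7.736
Arc 4: start y=0.000, vy=7.736 → t=1.547, apex=2.992, x_land=41.950, impact vy=-7.736
  bounce: vy ← 0.75·7.736 = 5.802
Arc 5: start y=0.000, vy=5.802 → t=1.160, apex=1.683, x_land=47.450, impact vy=-5.802
  bounce: vy ← 0.75·5.802 = 4.351
Arc 6: start y=0.000, vy=4.351 → t=0.870, apex=0.947, x_land=51.575, impact vy=-4.351
  bounce: vy ← 0.75·4.351 = 3.264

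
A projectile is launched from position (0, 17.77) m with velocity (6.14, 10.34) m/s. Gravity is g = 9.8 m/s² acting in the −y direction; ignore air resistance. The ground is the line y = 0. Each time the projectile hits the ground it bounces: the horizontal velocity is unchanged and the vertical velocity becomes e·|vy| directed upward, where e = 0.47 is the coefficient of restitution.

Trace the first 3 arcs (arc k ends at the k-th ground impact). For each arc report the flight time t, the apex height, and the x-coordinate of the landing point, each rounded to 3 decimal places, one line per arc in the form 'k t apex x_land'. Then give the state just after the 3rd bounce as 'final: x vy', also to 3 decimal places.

Arc 1: start y=17.770, vy=10.340 → t=3.232, apex=23.225, x_land=19.846, impact vy=-21.336
  bounce: vy ← 0.47·21.336 = 10.028
Arc 2: start y=0.000, vy=10.028 → t=2.046, apex=5.130, x_land=32.411, impact vy=-10.028
  bounce: vy ← 0.47·10.028 = 4.713
Arc 3: start y=0.000, vy=4.713 → t=0.962, apex=1.133, x_land=38.317, impact vy=-4.713
  bounce: vy ← 0.47·4.713 = 2.215

1 3.232 23.225 19.846
2 2.046 5.130 32.411
3 0.962 1.133 38.317
final: 38.317 2.215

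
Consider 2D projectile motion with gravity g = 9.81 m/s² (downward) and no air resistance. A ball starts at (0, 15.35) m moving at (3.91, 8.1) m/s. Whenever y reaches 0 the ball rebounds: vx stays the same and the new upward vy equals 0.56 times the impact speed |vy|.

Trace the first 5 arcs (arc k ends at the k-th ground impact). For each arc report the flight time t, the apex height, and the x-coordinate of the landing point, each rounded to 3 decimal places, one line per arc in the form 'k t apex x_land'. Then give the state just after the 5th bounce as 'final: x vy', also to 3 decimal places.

1 2.778 18.694 10.862
2 2.187 5.862 19.411
3 1.224 1.838 24.198
4 0.686 0.577 26.880
5 0.384 0.181 28.381
final: 28.381 1.055

Arc 1: start y=15.350, vy=8.100 → t=2.778, apex=18.694, x_land=10.862, impact vy=-19.151
  bounce: vy ← 0.56·19.151 = 10.725
Arc 2: start y=0.000, vy=10.725 → t=2.187, apex=5.862, x_land=19.411, impact vy=-10.725
  bounce: vy ← 0.56·10.725 = 6.006
Arc 3: start y=0.000, vy=6.006 → t=1.224, apex=1.838, x_land=24.198, impact vy=-6.006
  bounce: vy ← 0.56·6.006 = 3.363
Arc 4: start y=0.000, vy=3.363 → t=0.686, apex=0.577, x_land=26.880, impact vy=-3.363
  bounce: vy ← 0.56·3.363 = 1.883
Arc 5: start y=0.000, vy=1.883 → t=0.384, apex=0.181, x_land=28.381, impact vy=-1.883
  bounce: vy ← 0.56·1.883 = 1.055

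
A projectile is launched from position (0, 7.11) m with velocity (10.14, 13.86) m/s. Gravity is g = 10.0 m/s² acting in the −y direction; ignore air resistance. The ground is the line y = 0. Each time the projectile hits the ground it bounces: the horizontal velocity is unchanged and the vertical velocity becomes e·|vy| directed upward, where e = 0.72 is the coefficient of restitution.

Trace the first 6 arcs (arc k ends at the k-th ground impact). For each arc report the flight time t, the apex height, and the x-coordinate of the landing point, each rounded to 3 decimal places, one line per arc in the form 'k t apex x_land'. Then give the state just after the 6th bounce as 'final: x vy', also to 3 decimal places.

Arc 1: start y=7.110, vy=13.860 → t=3.214, apex=16.715, x_land=32.594, impact vy=-18.284
  bounce: vy ← 0.72·18.284 = 13.164
Arc 2: start y=0.000, vy=13.164 → t=2.633, apex=8.665, x_land=59.291, impact vy=-13.164
  bounce: vy ← 0.72·13.164 = 9.478
Arc 3: start y=0.000, vy=9.478 → t=1.896, apex=4.492, x_land=78.513, impact vy=-9.478
  bounce: vy ← 0.72·9.478 = 6.824
Arc 4: start y=0.000, vy=6.824 → t=1.365, apex=2.329, x_land=92.353, impact vy=-6.824
  bounce: vy ← 0.72·6.824 = 4.914
Arc 5: start y=0.000, vy=4.914 → t=0.983, apex=1.207, x_land=102.318, impact vy=-4.914
  bounce: vy ← 0.72·4.914 = 3.538
Arc 6: start y=0.000, vy=3.538 → t=0.708, apex=0.626, x_land=109.493, impact vy=-3.538
  bounce: vy ← 0.72·3.538 = 2.547

1 3.214 16.715 32.594
2 2.633 8.665 59.291
3 1.896 4.492 78.513
4 1.365 2.329 92.353
5 0.983 1.207 102.318
6 0.708 0.626 109.493
final: 109.493 2.547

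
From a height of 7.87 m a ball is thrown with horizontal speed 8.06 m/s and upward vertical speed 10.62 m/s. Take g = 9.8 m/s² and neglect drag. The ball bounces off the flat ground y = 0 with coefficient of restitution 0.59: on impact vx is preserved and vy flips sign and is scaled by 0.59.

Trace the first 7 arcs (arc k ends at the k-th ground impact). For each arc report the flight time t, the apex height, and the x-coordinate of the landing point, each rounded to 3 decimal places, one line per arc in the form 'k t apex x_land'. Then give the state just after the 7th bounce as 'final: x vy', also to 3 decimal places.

Arc 1: start y=7.870, vy=10.620 → t=2.751, apex=13.624, x_land=22.174, impact vy=-16.341
  bounce: vy ← 0.59·16.341 = 9.641
Arc 2: start y=0.000, vy=9.641 → t=1.968, apex=4.743, x_land=38.033, impact vy=-9.641
  bounce: vy ← 0.59·9.641 = 5.688
Arc 3: start y=0.000, vy=5.688 → t=1.161, apex=1.651, x_land=47.390, impact vy=-5.688
  bounce: vy ← 0.59·5.688 = 3.356
Arc 4: start y=0.000, vy=3.356 → t=0.685, apex=0.575, x_land=52.911, impact vy=-3.356
  bounce: vy ← 0.59·3.356 = 1.980
Arc 5: start y=0.000, vy=1.980 → t=0.404, apex=0.200, x_land=56.168, impact vy=-1.980
  bounce: vy ← 0.59·1.980 = 1.168
Arc 6: start y=0.000, vy=1.168 → t=0.238, apex=0.070, x_land=58.089, impact vy=-1.168
  bounce: vy ← 0.59·1.168 = 0.689
Arc 7: start y=0.000, vy=0.689 → t=0.141, apex=0.024, x_land=59.223, impact vy=-0.689
  bounce: vy ← 0.59·0.689 = 0.407

1 2.751 13.624 22.174
2 1.968 4.743 38.033
3 1.161 1.651 47.390
4 0.685 0.575 52.911
5 0.404 0.200 56.168
6 0.238 0.070 58.089
7 0.141 0.024 59.223
final: 59.223 0.407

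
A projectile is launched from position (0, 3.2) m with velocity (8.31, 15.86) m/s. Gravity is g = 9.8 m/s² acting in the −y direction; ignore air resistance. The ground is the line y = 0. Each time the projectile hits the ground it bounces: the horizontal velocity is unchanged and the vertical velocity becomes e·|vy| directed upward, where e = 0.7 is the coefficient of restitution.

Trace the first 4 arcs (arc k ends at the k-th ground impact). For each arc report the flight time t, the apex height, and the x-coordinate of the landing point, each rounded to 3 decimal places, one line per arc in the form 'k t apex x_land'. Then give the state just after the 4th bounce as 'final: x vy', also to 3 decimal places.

Arc 1: start y=3.200, vy=15.860 → t=3.427, apex=16.034, x_land=28.481, impact vy=-17.727
  bounce: vy ← 0.7·17.727 = 12.409
Arc 2: start y=0.000, vy=12.409 → t=2.532, apex=7.856, x_land=49.526, impact vy=-12.409
  bounce: vy ← 0.7·12.409 = 8.686
Arc 3: start y=0.000, vy=8.686 → t=1.773, apex=3.850, x_land=64.257, impact vy=-8.686
  bounce: vy ← 0.7·8.686 = 6.080
Arc 4: start y=0.000, vy=6.080 → t=1.241, apex=1.886, x_land=74.569, impact vy=-6.080
  bounce: vy ← 0.7·6.080 = 4.256

1 3.427 16.034 28.481
2 2.532 7.856 49.526
3 1.773 3.850 64.257
4 1.241 1.886 74.569
final: 74.569 4.256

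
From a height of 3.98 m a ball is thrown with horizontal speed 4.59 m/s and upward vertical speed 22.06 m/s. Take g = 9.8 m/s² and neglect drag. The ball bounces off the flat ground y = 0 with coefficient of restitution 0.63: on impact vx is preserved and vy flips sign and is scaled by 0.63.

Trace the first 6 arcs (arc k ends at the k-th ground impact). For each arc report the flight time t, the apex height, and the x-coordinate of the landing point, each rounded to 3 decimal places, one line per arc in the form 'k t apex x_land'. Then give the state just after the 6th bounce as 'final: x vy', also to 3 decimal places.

1 4.676 28.809 21.462
2 3.055 11.434 35.485
3 1.925 4.538 44.320
4 1.213 1.801 49.885
5 0.764 0.715 53.392
6 0.481 0.284 55.601
final: 55.601 1.486

Arc 1: start y=3.980, vy=22.060 → t=4.676, apex=28.809, x_land=21.462, impact vy=-23.762
  bounce: vy ← 0.63·23.762 = 14.970
Arc 2: start y=0.000, vy=14.970 → t=3.055, apex=11.434, x_land=35.485, impact vy=-14.970
  bounce: vy ← 0.63·14.970 = 9.431
Arc 3: start y=0.000, vy=9.431 → t=1.925, apex=4.538, x_land=44.320, impact vy=-9.431
  bounce: vy ← 0.63·9.431 = 5.942
Arc 4: start y=0.000, vy=5.942 → t=1.213, apex=1.801, x_land=49.885, impact vy=-5.942
  bounce: vy ← 0.63·5.942 = 3.743
Arc 5: start y=0.000, vy=3.743 → t=0.764, apex=0.715, x_land=53.392, impact vy=-3.743
  bounce: vy ← 0.63·3.743 = 2.358
Arc 6: start y=0.000, vy=2.358 → t=0.481, apex=0.284, x_land=55.601, impact vy=-2.358
  bounce: vy ← 0.63·2.358 = 1.486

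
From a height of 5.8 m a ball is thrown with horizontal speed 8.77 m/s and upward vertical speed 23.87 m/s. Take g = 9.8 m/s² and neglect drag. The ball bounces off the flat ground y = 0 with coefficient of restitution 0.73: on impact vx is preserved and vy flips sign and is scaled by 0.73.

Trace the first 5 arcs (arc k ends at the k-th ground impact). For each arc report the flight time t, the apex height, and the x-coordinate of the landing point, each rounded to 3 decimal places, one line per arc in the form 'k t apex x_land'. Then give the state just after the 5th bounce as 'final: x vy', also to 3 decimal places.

1 5.103 34.870 44.757
2 3.895 18.582 78.914
3 2.843 9.903 103.848
4 2.076 5.277 122.051
5 1.515 2.812 135.339
final: 135.339 5.420

Arc 1: start y=5.800, vy=23.870 → t=5.103, apex=34.870, x_land=44.757, impact vy=-26.143
  bounce: vy ← 0.73·26.143 = 19.084
Arc 2: start y=0.000, vy=19.084 → t=3.895, apex=18.582, x_land=78.914, impact vy=-19.084
  bounce: vy ← 0.73·19.084 = 13.932
Arc 3: start y=0.000, vy=13.932 → t=2.843, apex=9.903, x_land=103.848, impact vy=-13.932
  bounce: vy ← 0.73·13.932 = 10.170
Arc 4: start y=0.000, vy=10.170 → t=2.076, apex=5.277, x_land=122.051, impact vy=-10.170
  bounce: vy ← 0.73·10.170 = 7.424
Arc 5: start y=0.000, vy=7.424 → t=1.515, apex=2.812, x_land=135.339, impact vy=-7.424
  bounce: vy ← 0.73·7.424 = 5.420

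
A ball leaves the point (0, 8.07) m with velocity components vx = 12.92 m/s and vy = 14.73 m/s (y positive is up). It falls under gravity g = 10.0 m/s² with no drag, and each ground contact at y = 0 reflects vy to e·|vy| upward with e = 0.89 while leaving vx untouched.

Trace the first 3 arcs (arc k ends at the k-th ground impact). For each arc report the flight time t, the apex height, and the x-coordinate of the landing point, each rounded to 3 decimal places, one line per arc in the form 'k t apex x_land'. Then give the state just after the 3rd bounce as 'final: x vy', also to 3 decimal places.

1 3.418 18.919 44.163
2 3.462 14.985 88.897
3 3.082 11.870 128.711
final: 128.711 13.713

Arc 1: start y=8.070, vy=14.730 → t=3.418, apex=18.919, x_land=44.163, impact vy=-19.452
  bounce: vy ← 0.89·19.452 = 17.312
Arc 2: start y=0.000, vy=17.312 → t=3.462, apex=14.985, x_land=88.897, impact vy=-17.312
  bounce: vy ← 0.89·17.312 = 15.408
Arc 3: start y=0.000, vy=15.408 → t=3.082, apex=11.870, x_land=128.711, impact vy=-15.408
  bounce: vy ← 0.89·15.408 = 13.713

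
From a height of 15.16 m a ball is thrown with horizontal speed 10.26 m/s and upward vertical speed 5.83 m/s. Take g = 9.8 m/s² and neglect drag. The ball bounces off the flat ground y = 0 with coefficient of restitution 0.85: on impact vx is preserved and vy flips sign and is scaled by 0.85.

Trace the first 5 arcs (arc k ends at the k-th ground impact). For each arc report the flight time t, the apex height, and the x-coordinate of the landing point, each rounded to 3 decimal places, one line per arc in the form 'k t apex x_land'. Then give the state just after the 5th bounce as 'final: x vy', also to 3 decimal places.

1 2.452 16.894 25.155
2 3.157 12.206 57.541
3 2.683 8.819 85.070
4 2.281 6.372 108.469
5 1.939 4.603 128.359
final: 128.359 8.074

Arc 1: start y=15.160, vy=5.830 → t=2.452, apex=16.894, x_land=25.155, impact vy=-18.197
  bounce: vy ← 0.85·18.197 = 15.467
Arc 2: start y=0.000, vy=15.467 → t=3.157, apex=12.206, x_land=57.541, impact vy=-15.467
  bounce: vy ← 0.85·15.467 = 13.147
Arc 3: start y=0.000, vy=13.147 → t=2.683, apex=8.819, x_land=85.070, impact vy=-13.147
  bounce: vy ← 0.85·13.147 = 11.175
Arc 4: start y=0.000, vy=11.175 → t=2.281, apex=6.372, x_land=108.469, impact vy=-11.175
  bounce: vy ← 0.85·11.175 = 9.499
Arc 5: start y=0.000, vy=9.499 → t=1.939, apex=4.603, x_land=128.359, impact vy=-9.499
  bounce: vy ← 0.85·9.499 = 8.074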